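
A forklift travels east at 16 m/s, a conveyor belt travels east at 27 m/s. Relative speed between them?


Given: v_A = 16 m/s east, v_B = 27 m/s east
Both move in the same direction; relative speed = |v_A - v_B|
|16 - 27| = |-11|
= 11 m/s

11 m/s


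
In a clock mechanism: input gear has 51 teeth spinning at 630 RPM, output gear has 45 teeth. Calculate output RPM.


Given: N1 = 51 teeth, w1 = 630 RPM, N2 = 45 teeth
Using N1*w1 = N2*w2
w2 = N1*w1 / N2
w2 = 51*630 / 45
w2 = 32130 / 45
w2 = 714 RPM

714 RPM


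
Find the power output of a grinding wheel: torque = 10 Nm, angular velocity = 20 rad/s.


Given: tau = 10 Nm, omega = 20 rad/s
Using P = tau * omega
P = 10 * 20
P = 200 W

200 W


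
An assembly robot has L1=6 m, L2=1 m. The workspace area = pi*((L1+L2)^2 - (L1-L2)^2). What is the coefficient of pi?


Given: L1 = 6, L2 = 1
(L1+L2)^2 = (7)^2 = 49
(L1-L2)^2 = (5)^2 = 25
Difference = 49 - 25 = 24
This equals 4*L1*L2 = 4*6*1 = 24
Workspace area = 24*pi

24


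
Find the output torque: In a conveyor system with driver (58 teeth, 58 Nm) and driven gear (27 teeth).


Given: N1 = 58, N2 = 27, T1 = 58 Nm
Using T2/T1 = N2/N1
T2 = T1 * N2 / N1
T2 = 58 * 27 / 58
T2 = 1566 / 58
T2 = 27 Nm

27 Nm


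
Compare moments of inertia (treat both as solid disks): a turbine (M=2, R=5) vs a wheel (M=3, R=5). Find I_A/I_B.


Given: M1=2 kg, R1=5 m, M2=3 kg, R2=5 m
For a disk: I = (1/2)*M*R^2, so I_A/I_B = (M1*R1^2)/(M2*R2^2)
M1*R1^2 = 2*25 = 50
M2*R2^2 = 3*25 = 75
I_A/I_B = 50/75 = 2/3

2/3


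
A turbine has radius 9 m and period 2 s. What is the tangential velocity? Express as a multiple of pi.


Given: radius r = 9 m, period T = 2 s
Using v = 2*pi*r / T
v = 2*pi*9 / 2
v = 18*pi / 2
v = 9*pi m/s

9*pi m/s


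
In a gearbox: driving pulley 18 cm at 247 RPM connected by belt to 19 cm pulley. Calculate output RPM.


Given: D1 = 18 cm, w1 = 247 RPM, D2 = 19 cm
Using D1*w1 = D2*w2
w2 = D1*w1 / D2
w2 = 18*247 / 19
w2 = 4446 / 19
w2 = 234 RPM

234 RPM


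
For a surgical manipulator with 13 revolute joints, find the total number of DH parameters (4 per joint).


Given: 13 joints, 4 DH parameters per joint (d, theta, a, alpha)
Total DH parameters = number_of_joints * 4
Total = 13 * 4
Total = 52

52


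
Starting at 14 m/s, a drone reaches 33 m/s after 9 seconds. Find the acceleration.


Given: initial velocity v0 = 14 m/s, final velocity v = 33 m/s, time t = 9 s
Using a = (v - v0) / t
a = (33 - 14) / 9
a = 19 / 9
a = 19/9 m/s^2

19/9 m/s^2


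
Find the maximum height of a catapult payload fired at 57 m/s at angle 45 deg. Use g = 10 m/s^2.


Given: v0 = 57 m/s, theta = 45 deg, g = 10 m/s^2
sin^2(45) = 1/2
Using H = v0^2 * sin^2(theta) / (2*g)
H = 57^2 * 1/2 / (2*10)
H = 3249 * 1/2 / 20
H = 3249/2 / 20
H = 3249/40 m

3249/40 m


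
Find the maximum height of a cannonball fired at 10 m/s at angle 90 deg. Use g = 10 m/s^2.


Given: v0 = 10 m/s, theta = 90 deg, g = 10 m/s^2
sin^2(90) = 1
Using H = v0^2 * sin^2(theta) / (2*g)
H = 10^2 * 1 / (2*10)
H = 100 * 1 / 20
H = 100 / 20
H = 5 m

5 m


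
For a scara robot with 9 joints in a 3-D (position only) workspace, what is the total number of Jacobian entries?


Given: task space dimension = 3, joints = 9
Jacobian is a 3 x 9 matrix
Total entries = rows * columns
Total = 3 * 9
Total = 27

27


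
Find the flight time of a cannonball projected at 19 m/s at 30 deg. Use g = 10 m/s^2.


Given: v0 = 19 m/s, theta = 30 deg, g = 10 m/s^2
sin(30) = 1/2
Using T = 2*v0*sin(theta) / g
T = 2*19*1/2 / 10
T = 19 / 10
T = 19/10 s

19/10 s


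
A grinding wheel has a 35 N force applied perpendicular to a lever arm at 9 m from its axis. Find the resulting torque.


Given: F = 35 N, r = 9 m, angle = 90 deg (perpendicular)
Using tau = F * r * sin(90)
sin(90) = 1
tau = 35 * 9 * 1
tau = 315 Nm

315 Nm


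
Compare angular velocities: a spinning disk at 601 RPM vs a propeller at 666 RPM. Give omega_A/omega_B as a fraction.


Given: RPM_A = 601, RPM_B = 666
omega = 2*pi*RPM/60, so omega_A/omega_B = RPM_A / RPM_B
omega_A/omega_B = 601 / 666
omega_A/omega_B = 601/666

601/666


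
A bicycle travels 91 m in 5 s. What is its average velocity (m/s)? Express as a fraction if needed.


Given: distance d = 91 m, time t = 5 s
Using v = d / t
v = 91 / 5
v = 91/5 m/s

91/5 m/s


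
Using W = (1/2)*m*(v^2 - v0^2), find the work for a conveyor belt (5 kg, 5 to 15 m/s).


Given: m = 5 kg, v0 = 5 m/s, v = 15 m/s
Using W = (1/2)*m*(v^2 - v0^2)
v^2 = 15^2 = 225
v0^2 = 5^2 = 25
v^2 - v0^2 = 225 - 25 = 200
W = (1/2)*5*200 = 500 J

500 J


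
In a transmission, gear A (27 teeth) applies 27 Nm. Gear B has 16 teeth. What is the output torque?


Given: N1 = 27, N2 = 16, T1 = 27 Nm
Using T2/T1 = N2/N1
T2 = T1 * N2 / N1
T2 = 27 * 16 / 27
T2 = 432 / 27
T2 = 16 Nm

16 Nm


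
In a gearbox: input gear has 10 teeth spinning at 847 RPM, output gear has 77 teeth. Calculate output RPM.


Given: N1 = 10 teeth, w1 = 847 RPM, N2 = 77 teeth
Using N1*w1 = N2*w2
w2 = N1*w1 / N2
w2 = 10*847 / 77
w2 = 8470 / 77
w2 = 110 RPM

110 RPM


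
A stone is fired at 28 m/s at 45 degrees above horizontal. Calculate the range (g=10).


Given: v0 = 28 m/s, theta = 45 deg, g = 10 m/s^2
sin(2*45) = sin(90) = 1
Using R = v0^2 * sin(2*theta) / g
R = 28^2 * 1 / 10
R = 784 / 10
R = 392/5 m

392/5 m


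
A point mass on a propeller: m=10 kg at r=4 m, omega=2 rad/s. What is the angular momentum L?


Given: m = 10 kg, r = 4 m, omega = 2 rad/s
For a point mass: I = m*r^2
I = 10*4^2 = 10*16 = 160
L = I*omega = 160*2
L = 320 kg*m^2/s

320 kg*m^2/s


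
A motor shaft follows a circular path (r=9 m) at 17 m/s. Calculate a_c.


Given: v = 17 m/s, r = 9 m
Using a_c = v^2 / r
a_c = 17^2 / 9
a_c = 289 / 9
a_c = 289/9 m/s^2

289/9 m/s^2


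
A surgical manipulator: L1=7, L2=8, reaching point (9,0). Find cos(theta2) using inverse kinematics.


Given: L1 = 7, L2 = 8, target (x, y) = (9, 0)
Using cos(theta2) = (x^2 + y^2 - L1^2 - L2^2) / (2*L1*L2)
x^2 + y^2 = 9^2 + 0 = 81
L1^2 + L2^2 = 49 + 64 = 113
Numerator = 81 - 113 = -32
Denominator = 2*7*8 = 112
cos(theta2) = -32/112 = -2/7

-2/7


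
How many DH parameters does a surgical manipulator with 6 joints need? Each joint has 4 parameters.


Given: 6 joints, 4 DH parameters per joint (d, theta, a, alpha)
Total DH parameters = number_of_joints * 4
Total = 6 * 4
Total = 24

24


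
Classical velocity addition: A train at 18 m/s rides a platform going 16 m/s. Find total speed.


Given: object velocity = 18 m/s, platform velocity = 16 m/s (same direction)
Using classical velocity addition: v_total = v_object + v_platform
v_total = 18 + 16
v_total = 34 m/s

34 m/s


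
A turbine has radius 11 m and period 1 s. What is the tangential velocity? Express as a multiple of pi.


Given: radius r = 11 m, period T = 1 s
Using v = 2*pi*r / T
v = 2*pi*11 / 1
v = 22*pi / 1
v = 22*pi m/s

22*pi m/s


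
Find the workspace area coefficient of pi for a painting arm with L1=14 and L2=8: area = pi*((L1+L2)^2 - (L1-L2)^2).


Given: L1 = 14, L2 = 8
(L1+L2)^2 = (22)^2 = 484
(L1-L2)^2 = (6)^2 = 36
Difference = 484 - 36 = 448
This equals 4*L1*L2 = 4*14*8 = 448
Workspace area = 448*pi

448


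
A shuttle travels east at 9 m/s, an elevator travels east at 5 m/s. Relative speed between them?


Given: v_A = 9 m/s east, v_B = 5 m/s east
Both move in the same direction; relative speed = |v_A - v_B|
|9 - 5| = |4|
= 4 m/s

4 m/s


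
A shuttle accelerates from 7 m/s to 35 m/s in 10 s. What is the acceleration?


Given: initial velocity v0 = 7 m/s, final velocity v = 35 m/s, time t = 10 s
Using a = (v - v0) / t
a = (35 - 7) / 10
a = 28 / 10
a = 14/5 m/s^2

14/5 m/s^2


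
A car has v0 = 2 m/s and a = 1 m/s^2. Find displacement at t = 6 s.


Given: v0 = 2 m/s, a = 1 m/s^2, t = 6 s
Using s = v0*t + (1/2)*a*t^2
s = 2*6 + (1/2)*1*6^2
s = 12 + (1/2)*36
s = 12 + 18
s = 30

30 m


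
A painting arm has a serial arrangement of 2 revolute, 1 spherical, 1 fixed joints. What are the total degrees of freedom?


Given: serial robot with 2 revolute, 1 spherical, 1 fixed joints
DOF contribution per joint type: revolute=1, prismatic=1, spherical=3, fixed=0
DOF = 2*1 + 1*3 + 1*0
DOF = 5

5


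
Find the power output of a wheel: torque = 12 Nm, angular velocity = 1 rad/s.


Given: tau = 12 Nm, omega = 1 rad/s
Using P = tau * omega
P = 12 * 1
P = 12 W

12 W


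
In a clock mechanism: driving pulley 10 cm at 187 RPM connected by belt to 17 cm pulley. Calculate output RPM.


Given: D1 = 10 cm, w1 = 187 RPM, D2 = 17 cm
Using D1*w1 = D2*w2
w2 = D1*w1 / D2
w2 = 10*187 / 17
w2 = 1870 / 17
w2 = 110 RPM

110 RPM


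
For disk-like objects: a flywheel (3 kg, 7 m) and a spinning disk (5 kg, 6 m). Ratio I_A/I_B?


Given: M1=3 kg, R1=7 m, M2=5 kg, R2=6 m
For a disk: I = (1/2)*M*R^2, so I_A/I_B = (M1*R1^2)/(M2*R2^2)
M1*R1^2 = 3*49 = 147
M2*R2^2 = 5*36 = 180
I_A/I_B = 147/180 = 49/60

49/60


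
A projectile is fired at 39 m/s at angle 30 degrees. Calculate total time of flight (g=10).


Given: v0 = 39 m/s, theta = 30 deg, g = 10 m/s^2
sin(30) = 1/2
Using T = 2*v0*sin(theta) / g
T = 2*39*1/2 / 10
T = 39 / 10
T = 39/10 s

39/10 s


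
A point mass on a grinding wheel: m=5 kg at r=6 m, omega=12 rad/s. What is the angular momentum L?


Given: m = 5 kg, r = 6 m, omega = 12 rad/s
For a point mass: I = m*r^2
I = 5*6^2 = 5*36 = 180
L = I*omega = 180*12
L = 2160 kg*m^2/s

2160 kg*m^2/s


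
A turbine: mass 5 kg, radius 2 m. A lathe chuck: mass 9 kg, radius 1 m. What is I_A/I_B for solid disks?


Given: M1=5 kg, R1=2 m, M2=9 kg, R2=1 m
For a disk: I = (1/2)*M*R^2, so I_A/I_B = (M1*R1^2)/(M2*R2^2)
M1*R1^2 = 5*4 = 20
M2*R2^2 = 9*1 = 9
I_A/I_B = 20/9 = 20/9

20/9


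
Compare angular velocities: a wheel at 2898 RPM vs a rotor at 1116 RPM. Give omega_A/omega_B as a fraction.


Given: RPM_A = 2898, RPM_B = 1116
omega = 2*pi*RPM/60, so omega_A/omega_B = RPM_A / RPM_B
omega_A/omega_B = 2898 / 1116
omega_A/omega_B = 161/62

161/62


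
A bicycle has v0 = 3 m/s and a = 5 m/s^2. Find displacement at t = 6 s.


Given: v0 = 3 m/s, a = 5 m/s^2, t = 6 s
Using s = v0*t + (1/2)*a*t^2
s = 3*6 + (1/2)*5*6^2
s = 18 + (1/2)*180
s = 18 + 90
s = 108

108 m


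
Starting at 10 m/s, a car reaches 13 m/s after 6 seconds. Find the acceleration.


Given: initial velocity v0 = 10 m/s, final velocity v = 13 m/s, time t = 6 s
Using a = (v - v0) / t
a = (13 - 10) / 6
a = 3 / 6
a = 1/2 m/s^2

1/2 m/s^2


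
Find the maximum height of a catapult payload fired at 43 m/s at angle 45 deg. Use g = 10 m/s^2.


Given: v0 = 43 m/s, theta = 45 deg, g = 10 m/s^2
sin^2(45) = 1/2
Using H = v0^2 * sin^2(theta) / (2*g)
H = 43^2 * 1/2 / (2*10)
H = 1849 * 1/2 / 20
H = 1849/2 / 20
H = 1849/40 m

1849/40 m


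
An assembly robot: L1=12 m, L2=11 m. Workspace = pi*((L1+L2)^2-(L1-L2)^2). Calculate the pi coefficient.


Given: L1 = 12, L2 = 11
(L1+L2)^2 = (23)^2 = 529
(L1-L2)^2 = (1)^2 = 1
Difference = 529 - 1 = 528
This equals 4*L1*L2 = 4*12*11 = 528
Workspace area = 528*pi

528


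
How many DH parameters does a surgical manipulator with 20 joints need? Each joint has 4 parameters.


Given: 20 joints, 4 DH parameters per joint (d, theta, a, alpha)
Total DH parameters = number_of_joints * 4
Total = 20 * 4
Total = 80

80


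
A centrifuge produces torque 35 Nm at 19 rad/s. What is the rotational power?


Given: tau = 35 Nm, omega = 19 rad/s
Using P = tau * omega
P = 35 * 19
P = 665 W

665 W


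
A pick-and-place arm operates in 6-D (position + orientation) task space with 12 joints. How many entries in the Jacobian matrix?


Given: task space dimension = 6, joints = 12
Jacobian is a 6 x 12 matrix
Total entries = rows * columns
Total = 6 * 12
Total = 72

72


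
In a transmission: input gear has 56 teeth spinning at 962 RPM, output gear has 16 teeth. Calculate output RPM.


Given: N1 = 56 teeth, w1 = 962 RPM, N2 = 16 teeth
Using N1*w1 = N2*w2
w2 = N1*w1 / N2
w2 = 56*962 / 16
w2 = 53872 / 16
w2 = 3367 RPM

3367 RPM


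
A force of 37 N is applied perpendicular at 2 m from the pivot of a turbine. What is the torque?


Given: F = 37 N, r = 2 m, angle = 90 deg (perpendicular)
Using tau = F * r * sin(90)
sin(90) = 1
tau = 37 * 2 * 1
tau = 74 Nm

74 Nm


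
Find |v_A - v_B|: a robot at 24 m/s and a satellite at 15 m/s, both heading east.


Given: v_A = 24 m/s east, v_B = 15 m/s east
Both move in the same direction; relative speed = |v_A - v_B|
|24 - 15| = |9|
= 9 m/s

9 m/s


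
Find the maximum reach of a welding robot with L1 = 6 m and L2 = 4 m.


Given: L1 = 6 m, L2 = 4 m
For a 2-link planar arm, max reach = L1 + L2 (fully extended)
Max reach = 6 + 4
Max reach = 10 m

10 m


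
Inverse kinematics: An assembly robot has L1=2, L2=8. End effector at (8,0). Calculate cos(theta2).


Given: L1 = 2, L2 = 8, target (x, y) = (8, 0)
Using cos(theta2) = (x^2 + y^2 - L1^2 - L2^2) / (2*L1*L2)
x^2 + y^2 = 8^2 + 0 = 64
L1^2 + L2^2 = 4 + 64 = 68
Numerator = 64 - 68 = -4
Denominator = 2*2*8 = 32
cos(theta2) = -4/32 = -1/8

-1/8


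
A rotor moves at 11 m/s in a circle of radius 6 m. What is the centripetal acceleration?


Given: v = 11 m/s, r = 6 m
Using a_c = v^2 / r
a_c = 11^2 / 6
a_c = 121 / 6
a_c = 121/6 m/s^2

121/6 m/s^2


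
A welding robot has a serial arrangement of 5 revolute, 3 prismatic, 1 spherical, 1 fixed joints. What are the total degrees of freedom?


Given: serial robot with 5 revolute, 3 prismatic, 1 spherical, 1 fixed joints
DOF contribution per joint type: revolute=1, prismatic=1, spherical=3, fixed=0
DOF = 5*1 + 3*1 + 1*3 + 1*0
DOF = 11

11


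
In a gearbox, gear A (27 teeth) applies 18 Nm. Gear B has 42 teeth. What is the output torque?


Given: N1 = 27, N2 = 42, T1 = 18 Nm
Using T2/T1 = N2/N1
T2 = T1 * N2 / N1
T2 = 18 * 42 / 27
T2 = 756 / 27
T2 = 28 Nm

28 Nm


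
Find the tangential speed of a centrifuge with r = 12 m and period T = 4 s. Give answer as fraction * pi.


Given: radius r = 12 m, period T = 4 s
Using v = 2*pi*r / T
v = 2*pi*12 / 4
v = 24*pi / 4
v = 6*pi m/s

6*pi m/s


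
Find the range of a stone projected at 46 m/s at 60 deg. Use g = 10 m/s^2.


Given: v0 = 46 m/s, theta = 60 deg, g = 10 m/s^2
sin(2*60) = sin(120) = sqrt(3)/2
Using R = v0^2 * sin(2*theta) / g
R = 46^2 * (sqrt(3)/2) / 10
R = 2116 * sqrt(3) / 20
R = 529/5*sqrt(3) m

529/5*sqrt(3) m


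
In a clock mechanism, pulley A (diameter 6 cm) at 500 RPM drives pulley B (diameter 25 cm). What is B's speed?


Given: D1 = 6 cm, w1 = 500 RPM, D2 = 25 cm
Using D1*w1 = D2*w2
w2 = D1*w1 / D2
w2 = 6*500 / 25
w2 = 3000 / 25
w2 = 120 RPM

120 RPM


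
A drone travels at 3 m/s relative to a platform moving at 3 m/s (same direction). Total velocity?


Given: object velocity = 3 m/s, platform velocity = 3 m/s (same direction)
Using classical velocity addition: v_total = v_object + v_platform
v_total = 3 + 3
v_total = 6 m/s

6 m/s


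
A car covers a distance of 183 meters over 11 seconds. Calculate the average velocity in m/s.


Given: distance d = 183 m, time t = 11 s
Using v = d / t
v = 183 / 11
v = 183/11 m/s

183/11 m/s


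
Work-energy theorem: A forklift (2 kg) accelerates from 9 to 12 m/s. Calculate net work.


Given: m = 2 kg, v0 = 9 m/s, v = 12 m/s
Using W = (1/2)*m*(v^2 - v0^2)
v^2 = 12^2 = 144
v0^2 = 9^2 = 81
v^2 - v0^2 = 144 - 81 = 63
W = (1/2)*2*63 = 63 J

63 J


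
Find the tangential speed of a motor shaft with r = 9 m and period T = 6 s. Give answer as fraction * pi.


Given: radius r = 9 m, period T = 6 s
Using v = 2*pi*r / T
v = 2*pi*9 / 6
v = 18*pi / 6
v = 3*pi m/s

3*pi m/s


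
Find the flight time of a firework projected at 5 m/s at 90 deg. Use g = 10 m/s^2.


Given: v0 = 5 m/s, theta = 90 deg, g = 10 m/s^2
sin(90) = 1
Using T = 2*v0*sin(theta) / g
T = 2*5*1 / 10
T = 10 / 10
T = 1 s

1 s


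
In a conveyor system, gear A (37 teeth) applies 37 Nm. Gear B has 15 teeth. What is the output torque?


Given: N1 = 37, N2 = 15, T1 = 37 Nm
Using T2/T1 = N2/N1
T2 = T1 * N2 / N1
T2 = 37 * 15 / 37
T2 = 555 / 37
T2 = 15 Nm

15 Nm


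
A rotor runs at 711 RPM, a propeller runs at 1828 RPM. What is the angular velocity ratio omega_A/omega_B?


Given: RPM_A = 711, RPM_B = 1828
omega = 2*pi*RPM/60, so omega_A/omega_B = RPM_A / RPM_B
omega_A/omega_B = 711 / 1828
omega_A/omega_B = 711/1828

711/1828


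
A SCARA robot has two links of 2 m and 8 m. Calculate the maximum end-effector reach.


Given: L1 = 2 m, L2 = 8 m
For a 2-link planar arm, max reach = L1 + L2 (fully extended)
Max reach = 2 + 8
Max reach = 10 m

10 m


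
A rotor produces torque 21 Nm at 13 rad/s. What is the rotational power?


Given: tau = 21 Nm, omega = 13 rad/s
Using P = tau * omega
P = 21 * 13
P = 273 W

273 W


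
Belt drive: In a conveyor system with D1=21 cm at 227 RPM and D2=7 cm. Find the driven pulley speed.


Given: D1 = 21 cm, w1 = 227 RPM, D2 = 7 cm
Using D1*w1 = D2*w2
w2 = D1*w1 / D2
w2 = 21*227 / 7
w2 = 4767 / 7
w2 = 681 RPM

681 RPM


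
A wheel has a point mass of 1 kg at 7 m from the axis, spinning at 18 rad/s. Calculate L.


Given: m = 1 kg, r = 7 m, omega = 18 rad/s
For a point mass: I = m*r^2
I = 1*7^2 = 1*49 = 49
L = I*omega = 49*18
L = 882 kg*m^2/s

882 kg*m^2/s


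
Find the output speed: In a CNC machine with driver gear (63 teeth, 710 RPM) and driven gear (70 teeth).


Given: N1 = 63 teeth, w1 = 710 RPM, N2 = 70 teeth
Using N1*w1 = N2*w2
w2 = N1*w1 / N2
w2 = 63*710 / 70
w2 = 44730 / 70
w2 = 639 RPM

639 RPM


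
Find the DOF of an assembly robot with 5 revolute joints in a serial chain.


Given: serial robot with 5 revolute joints
DOF contribution per joint type: revolute=1, prismatic=1, spherical=3, fixed=0
DOF = 5*1
DOF = 5

5


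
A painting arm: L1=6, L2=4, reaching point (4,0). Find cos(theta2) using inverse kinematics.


Given: L1 = 6, L2 = 4, target (x, y) = (4, 0)
Using cos(theta2) = (x^2 + y^2 - L1^2 - L2^2) / (2*L1*L2)
x^2 + y^2 = 4^2 + 0 = 16
L1^2 + L2^2 = 36 + 16 = 52
Numerator = 16 - 52 = -36
Denominator = 2*6*4 = 48
cos(theta2) = -36/48 = -3/4

-3/4


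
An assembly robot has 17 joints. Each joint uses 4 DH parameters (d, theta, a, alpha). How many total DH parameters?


Given: 17 joints, 4 DH parameters per joint (d, theta, a, alpha)
Total DH parameters = number_of_joints * 4
Total = 17 * 4
Total = 68

68


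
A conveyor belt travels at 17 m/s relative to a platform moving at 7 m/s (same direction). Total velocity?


Given: object velocity = 17 m/s, platform velocity = 7 m/s (same direction)
Using classical velocity addition: v_total = v_object + v_platform
v_total = 17 + 7
v_total = 24 m/s

24 m/s


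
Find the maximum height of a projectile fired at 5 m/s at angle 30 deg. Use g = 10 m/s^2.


Given: v0 = 5 m/s, theta = 30 deg, g = 10 m/s^2
sin^2(30) = 1/4
Using H = v0^2 * sin^2(theta) / (2*g)
H = 5^2 * 1/4 / (2*10)
H = 25 * 1/4 / 20
H = 25/4 / 20
H = 5/16 m

5/16 m


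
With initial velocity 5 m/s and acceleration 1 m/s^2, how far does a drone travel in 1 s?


Given: v0 = 5 m/s, a = 1 m/s^2, t = 1 s
Using s = v0*t + (1/2)*a*t^2
s = 5*1 + (1/2)*1*1^2
s = 5 + (1/2)*1
s = 5 + 1/2
s = 11/2

11/2 m


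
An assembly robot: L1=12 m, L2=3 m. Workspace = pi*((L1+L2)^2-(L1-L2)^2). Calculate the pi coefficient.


Given: L1 = 12, L2 = 3
(L1+L2)^2 = (15)^2 = 225
(L1-L2)^2 = (9)^2 = 81
Difference = 225 - 81 = 144
This equals 4*L1*L2 = 4*12*3 = 144
Workspace area = 144*pi

144


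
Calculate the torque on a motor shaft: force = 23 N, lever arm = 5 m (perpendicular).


Given: F = 23 N, r = 5 m, angle = 90 deg (perpendicular)
Using tau = F * r * sin(90)
sin(90) = 1
tau = 23 * 5 * 1
tau = 115 Nm

115 Nm


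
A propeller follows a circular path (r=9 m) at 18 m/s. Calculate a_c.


Given: v = 18 m/s, r = 9 m
Using a_c = v^2 / r
a_c = 18^2 / 9
a_c = 324 / 9
a_c = 36 m/s^2

36 m/s^2


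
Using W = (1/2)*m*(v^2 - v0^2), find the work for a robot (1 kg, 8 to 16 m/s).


Given: m = 1 kg, v0 = 8 m/s, v = 16 m/s
Using W = (1/2)*m*(v^2 - v0^2)
v^2 = 16^2 = 256
v0^2 = 8^2 = 64
v^2 - v0^2 = 256 - 64 = 192
W = (1/2)*1*192 = 96 J

96 J


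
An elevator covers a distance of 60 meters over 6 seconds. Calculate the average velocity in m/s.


Given: distance d = 60 m, time t = 6 s
Using v = d / t
v = 60 / 6
v = 10 m/s

10 m/s


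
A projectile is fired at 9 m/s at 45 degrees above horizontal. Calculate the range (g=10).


Given: v0 = 9 m/s, theta = 45 deg, g = 10 m/s^2
sin(2*45) = sin(90) = 1
Using R = v0^2 * sin(2*theta) / g
R = 9^2 * 1 / 10
R = 81 / 10
R = 81/10 m

81/10 m


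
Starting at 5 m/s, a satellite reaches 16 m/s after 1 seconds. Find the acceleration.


Given: initial velocity v0 = 5 m/s, final velocity v = 16 m/s, time t = 1 s
Using a = (v - v0) / t
a = (16 - 5) / 1
a = 11 / 1
a = 11 m/s^2

11 m/s^2


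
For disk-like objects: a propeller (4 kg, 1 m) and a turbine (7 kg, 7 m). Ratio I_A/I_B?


Given: M1=4 kg, R1=1 m, M2=7 kg, R2=7 m
For a disk: I = (1/2)*M*R^2, so I_A/I_B = (M1*R1^2)/(M2*R2^2)
M1*R1^2 = 4*1 = 4
M2*R2^2 = 7*49 = 343
I_A/I_B = 4/343 = 4/343

4/343


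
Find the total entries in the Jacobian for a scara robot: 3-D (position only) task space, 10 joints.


Given: task space dimension = 3, joints = 10
Jacobian is a 3 x 10 matrix
Total entries = rows * columns
Total = 3 * 10
Total = 30

30


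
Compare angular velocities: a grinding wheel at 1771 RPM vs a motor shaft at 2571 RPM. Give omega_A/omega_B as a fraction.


Given: RPM_A = 1771, RPM_B = 2571
omega = 2*pi*RPM/60, so omega_A/omega_B = RPM_A / RPM_B
omega_A/omega_B = 1771 / 2571
omega_A/omega_B = 1771/2571

1771/2571


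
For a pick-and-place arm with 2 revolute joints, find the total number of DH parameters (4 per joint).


Given: 2 joints, 4 DH parameters per joint (d, theta, a, alpha)
Total DH parameters = number_of_joints * 4
Total = 2 * 4
Total = 8

8


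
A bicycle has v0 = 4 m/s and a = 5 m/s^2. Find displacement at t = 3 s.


Given: v0 = 4 m/s, a = 5 m/s^2, t = 3 s
Using s = v0*t + (1/2)*a*t^2
s = 4*3 + (1/2)*5*3^2
s = 12 + (1/2)*45
s = 12 + 45/2
s = 69/2

69/2 m


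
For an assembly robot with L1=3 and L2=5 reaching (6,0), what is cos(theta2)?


Given: L1 = 3, L2 = 5, target (x, y) = (6, 0)
Using cos(theta2) = (x^2 + y^2 - L1^2 - L2^2) / (2*L1*L2)
x^2 + y^2 = 6^2 + 0 = 36
L1^2 + L2^2 = 9 + 25 = 34
Numerator = 36 - 34 = 2
Denominator = 2*3*5 = 30
cos(theta2) = 2/30 = 1/15

1/15


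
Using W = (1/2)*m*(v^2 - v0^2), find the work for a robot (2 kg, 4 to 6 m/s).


Given: m = 2 kg, v0 = 4 m/s, v = 6 m/s
Using W = (1/2)*m*(v^2 - v0^2)
v^2 = 6^2 = 36
v0^2 = 4^2 = 16
v^2 - v0^2 = 36 - 16 = 20
W = (1/2)*2*20 = 20 J

20 J


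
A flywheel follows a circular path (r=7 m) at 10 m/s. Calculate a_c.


Given: v = 10 m/s, r = 7 m
Using a_c = v^2 / r
a_c = 10^2 / 7
a_c = 100 / 7
a_c = 100/7 m/s^2

100/7 m/s^2


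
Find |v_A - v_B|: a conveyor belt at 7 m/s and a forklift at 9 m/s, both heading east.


Given: v_A = 7 m/s east, v_B = 9 m/s east
Both move in the same direction; relative speed = |v_A - v_B|
|7 - 9| = |-2|
= 2 m/s

2 m/s


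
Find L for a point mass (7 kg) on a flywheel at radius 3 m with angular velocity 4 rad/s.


Given: m = 7 kg, r = 3 m, omega = 4 rad/s
For a point mass: I = m*r^2
I = 7*3^2 = 7*9 = 63
L = I*omega = 63*4
L = 252 kg*m^2/s

252 kg*m^2/s


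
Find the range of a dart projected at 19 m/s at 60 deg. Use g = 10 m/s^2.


Given: v0 = 19 m/s, theta = 60 deg, g = 10 m/s^2
sin(2*60) = sin(120) = sqrt(3)/2
Using R = v0^2 * sin(2*theta) / g
R = 19^2 * (sqrt(3)/2) / 10
R = 361 * sqrt(3) / 20
R = 361/20*sqrt(3) m

361/20*sqrt(3) m


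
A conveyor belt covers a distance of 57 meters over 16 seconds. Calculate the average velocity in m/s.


Given: distance d = 57 m, time t = 16 s
Using v = d / t
v = 57 / 16
v = 57/16 m/s

57/16 m/s


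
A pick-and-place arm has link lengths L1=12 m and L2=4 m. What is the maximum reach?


Given: L1 = 12 m, L2 = 4 m
For a 2-link planar arm, max reach = L1 + L2 (fully extended)
Max reach = 12 + 4
Max reach = 16 m

16 m


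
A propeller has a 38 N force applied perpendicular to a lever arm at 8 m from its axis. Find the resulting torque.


Given: F = 38 N, r = 8 m, angle = 90 deg (perpendicular)
Using tau = F * r * sin(90)
sin(90) = 1
tau = 38 * 8 * 1
tau = 304 Nm

304 Nm


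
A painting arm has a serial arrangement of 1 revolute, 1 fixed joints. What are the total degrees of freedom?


Given: serial robot with 1 revolute, 1 fixed joints
DOF contribution per joint type: revolute=1, prismatic=1, spherical=3, fixed=0
DOF = 1*1 + 1*0
DOF = 1

1


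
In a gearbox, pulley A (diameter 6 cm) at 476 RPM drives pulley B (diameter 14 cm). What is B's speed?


Given: D1 = 6 cm, w1 = 476 RPM, D2 = 14 cm
Using D1*w1 = D2*w2
w2 = D1*w1 / D2
w2 = 6*476 / 14
w2 = 2856 / 14
w2 = 204 RPM

204 RPM


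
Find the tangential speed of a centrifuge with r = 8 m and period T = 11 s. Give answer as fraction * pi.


Given: radius r = 8 m, period T = 11 s
Using v = 2*pi*r / T
v = 2*pi*8 / 11
v = 16*pi / 11
v = 16/11*pi m/s

16/11*pi m/s


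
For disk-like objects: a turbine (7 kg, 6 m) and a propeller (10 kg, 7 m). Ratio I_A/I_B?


Given: M1=7 kg, R1=6 m, M2=10 kg, R2=7 m
For a disk: I = (1/2)*M*R^2, so I_A/I_B = (M1*R1^2)/(M2*R2^2)
M1*R1^2 = 7*36 = 252
M2*R2^2 = 10*49 = 490
I_A/I_B = 252/490 = 18/35

18/35


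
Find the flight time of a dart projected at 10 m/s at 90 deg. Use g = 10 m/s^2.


Given: v0 = 10 m/s, theta = 90 deg, g = 10 m/s^2
sin(90) = 1
Using T = 2*v0*sin(theta) / g
T = 2*10*1 / 10
T = 20 / 10
T = 2 s

2 s


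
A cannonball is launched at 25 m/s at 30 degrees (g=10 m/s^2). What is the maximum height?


Given: v0 = 25 m/s, theta = 30 deg, g = 10 m/s^2
sin^2(30) = 1/4
Using H = v0^2 * sin^2(theta) / (2*g)
H = 25^2 * 1/4 / (2*10)
H = 625 * 1/4 / 20
H = 625/4 / 20
H = 125/16 m

125/16 m


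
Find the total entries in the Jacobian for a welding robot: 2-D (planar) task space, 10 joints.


Given: task space dimension = 2, joints = 10
Jacobian is a 2 x 10 matrix
Total entries = rows * columns
Total = 2 * 10
Total = 20

20


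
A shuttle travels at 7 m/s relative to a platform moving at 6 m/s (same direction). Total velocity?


Given: object velocity = 7 m/s, platform velocity = 6 m/s (same direction)
Using classical velocity addition: v_total = v_object + v_platform
v_total = 7 + 6
v_total = 13 m/s

13 m/s


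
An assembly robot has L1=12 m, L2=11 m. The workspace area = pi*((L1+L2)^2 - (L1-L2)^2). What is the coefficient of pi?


Given: L1 = 12, L2 = 11
(L1+L2)^2 = (23)^2 = 529
(L1-L2)^2 = (1)^2 = 1
Difference = 529 - 1 = 528
This equals 4*L1*L2 = 4*12*11 = 528
Workspace area = 528*pi

528


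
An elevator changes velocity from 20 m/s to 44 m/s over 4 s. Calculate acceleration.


Given: initial velocity v0 = 20 m/s, final velocity v = 44 m/s, time t = 4 s
Using a = (v - v0) / t
a = (44 - 20) / 4
a = 24 / 4
a = 6 m/s^2

6 m/s^2


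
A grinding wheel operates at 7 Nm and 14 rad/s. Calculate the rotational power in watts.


Given: tau = 7 Nm, omega = 14 rad/s
Using P = tau * omega
P = 7 * 14
P = 98 W

98 W


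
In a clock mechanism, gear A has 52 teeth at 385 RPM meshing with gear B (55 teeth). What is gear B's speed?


Given: N1 = 52 teeth, w1 = 385 RPM, N2 = 55 teeth
Using N1*w1 = N2*w2
w2 = N1*w1 / N2
w2 = 52*385 / 55
w2 = 20020 / 55
w2 = 364 RPM

364 RPM


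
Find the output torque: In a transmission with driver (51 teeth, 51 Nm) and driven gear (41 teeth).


Given: N1 = 51, N2 = 41, T1 = 51 Nm
Using T2/T1 = N2/N1
T2 = T1 * N2 / N1
T2 = 51 * 41 / 51
T2 = 2091 / 51
T2 = 41 Nm

41 Nm


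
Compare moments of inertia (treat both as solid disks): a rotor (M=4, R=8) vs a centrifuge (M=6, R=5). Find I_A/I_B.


Given: M1=4 kg, R1=8 m, M2=6 kg, R2=5 m
For a disk: I = (1/2)*M*R^2, so I_A/I_B = (M1*R1^2)/(M2*R2^2)
M1*R1^2 = 4*64 = 256
M2*R2^2 = 6*25 = 150
I_A/I_B = 256/150 = 128/75

128/75


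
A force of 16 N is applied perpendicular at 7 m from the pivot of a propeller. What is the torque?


Given: F = 16 N, r = 7 m, angle = 90 deg (perpendicular)
Using tau = F * r * sin(90)
sin(90) = 1
tau = 16 * 7 * 1
tau = 112 Nm

112 Nm


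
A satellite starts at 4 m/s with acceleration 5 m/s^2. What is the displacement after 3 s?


Given: v0 = 4 m/s, a = 5 m/s^2, t = 3 s
Using s = v0*t + (1/2)*a*t^2
s = 4*3 + (1/2)*5*3^2
s = 12 + (1/2)*45
s = 12 + 45/2
s = 69/2

69/2 m


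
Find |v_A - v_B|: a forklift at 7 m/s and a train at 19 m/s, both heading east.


Given: v_A = 7 m/s east, v_B = 19 m/s east
Both move in the same direction; relative speed = |v_A - v_B|
|7 - 19| = |-12|
= 12 m/s

12 m/s


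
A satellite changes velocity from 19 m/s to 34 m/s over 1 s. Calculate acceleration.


Given: initial velocity v0 = 19 m/s, final velocity v = 34 m/s, time t = 1 s
Using a = (v - v0) / t
a = (34 - 19) / 1
a = 15 / 1
a = 15 m/s^2

15 m/s^2


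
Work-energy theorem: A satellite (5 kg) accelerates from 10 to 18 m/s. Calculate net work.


Given: m = 5 kg, v0 = 10 m/s, v = 18 m/s
Using W = (1/2)*m*(v^2 - v0^2)
v^2 = 18^2 = 324
v0^2 = 10^2 = 100
v^2 - v0^2 = 324 - 100 = 224
W = (1/2)*5*224 = 560 J

560 J


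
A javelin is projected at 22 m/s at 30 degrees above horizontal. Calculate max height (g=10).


Given: v0 = 22 m/s, theta = 30 deg, g = 10 m/s^2
sin^2(30) = 1/4
Using H = v0^2 * sin^2(theta) / (2*g)
H = 22^2 * 1/4 / (2*10)
H = 484 * 1/4 / 20
H = 121 / 20
H = 121/20 m

121/20 m


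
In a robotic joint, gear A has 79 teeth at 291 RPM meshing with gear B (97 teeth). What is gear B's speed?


Given: N1 = 79 teeth, w1 = 291 RPM, N2 = 97 teeth
Using N1*w1 = N2*w2
w2 = N1*w1 / N2
w2 = 79*291 / 97
w2 = 22989 / 97
w2 = 237 RPM

237 RPM


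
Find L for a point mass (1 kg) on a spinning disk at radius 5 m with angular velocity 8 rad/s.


Given: m = 1 kg, r = 5 m, omega = 8 rad/s
For a point mass: I = m*r^2
I = 1*5^2 = 1*25 = 25
L = I*omega = 25*8
L = 200 kg*m^2/s

200 kg*m^2/s


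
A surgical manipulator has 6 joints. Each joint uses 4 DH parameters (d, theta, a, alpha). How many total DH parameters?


Given: 6 joints, 4 DH parameters per joint (d, theta, a, alpha)
Total DH parameters = number_of_joints * 4
Total = 6 * 4
Total = 24

24


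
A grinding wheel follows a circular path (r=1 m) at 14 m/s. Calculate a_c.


Given: v = 14 m/s, r = 1 m
Using a_c = v^2 / r
a_c = 14^2 / 1
a_c = 196 / 1
a_c = 196 m/s^2

196 m/s^2


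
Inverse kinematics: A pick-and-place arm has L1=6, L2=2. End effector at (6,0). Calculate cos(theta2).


Given: L1 = 6, L2 = 2, target (x, y) = (6, 0)
Using cos(theta2) = (x^2 + y^2 - L1^2 - L2^2) / (2*L1*L2)
x^2 + y^2 = 6^2 + 0 = 36
L1^2 + L2^2 = 36 + 4 = 40
Numerator = 36 - 40 = -4
Denominator = 2*6*2 = 24
cos(theta2) = -4/24 = -1/6

-1/6


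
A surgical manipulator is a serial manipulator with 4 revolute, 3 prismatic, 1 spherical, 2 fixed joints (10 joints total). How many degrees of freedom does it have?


Given: serial robot with 4 revolute, 3 prismatic, 1 spherical, 2 fixed joints
DOF contribution per joint type: revolute=1, prismatic=1, spherical=3, fixed=0
DOF = 4*1 + 3*1 + 1*3 + 2*0
DOF = 10

10


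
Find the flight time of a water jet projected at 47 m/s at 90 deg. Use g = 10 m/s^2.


Given: v0 = 47 m/s, theta = 90 deg, g = 10 m/s^2
sin(90) = 1
Using T = 2*v0*sin(theta) / g
T = 2*47*1 / 10
T = 94 / 10
T = 47/5 s

47/5 s


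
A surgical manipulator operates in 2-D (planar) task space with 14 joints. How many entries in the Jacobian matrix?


Given: task space dimension = 2, joints = 14
Jacobian is a 2 x 14 matrix
Total entries = rows * columns
Total = 2 * 14
Total = 28

28


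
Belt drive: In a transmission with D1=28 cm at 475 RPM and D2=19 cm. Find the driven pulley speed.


Given: D1 = 28 cm, w1 = 475 RPM, D2 = 19 cm
Using D1*w1 = D2*w2
w2 = D1*w1 / D2
w2 = 28*475 / 19
w2 = 13300 / 19
w2 = 700 RPM

700 RPM


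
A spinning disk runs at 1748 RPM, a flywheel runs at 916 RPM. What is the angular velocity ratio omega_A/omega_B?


Given: RPM_A = 1748, RPM_B = 916
omega = 2*pi*RPM/60, so omega_A/omega_B = RPM_A / RPM_B
omega_A/omega_B = 1748 / 916
omega_A/omega_B = 437/229

437/229


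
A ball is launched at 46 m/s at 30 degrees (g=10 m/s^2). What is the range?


Given: v0 = 46 m/s, theta = 30 deg, g = 10 m/s^2
sin(2*30) = sin(60) = sqrt(3)/2
Using R = v0^2 * sin(2*theta) / g
R = 46^2 * (sqrt(3)/2) / 10
R = 2116 * sqrt(3) / 20
R = 529/5*sqrt(3) m

529/5*sqrt(3) m


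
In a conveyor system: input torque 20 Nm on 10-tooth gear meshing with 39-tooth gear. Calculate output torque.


Given: N1 = 10, N2 = 39, T1 = 20 Nm
Using T2/T1 = N2/N1
T2 = T1 * N2 / N1
T2 = 20 * 39 / 10
T2 = 780 / 10
T2 = 78 Nm

78 Nm


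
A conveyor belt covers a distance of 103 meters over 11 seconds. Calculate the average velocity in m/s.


Given: distance d = 103 m, time t = 11 s
Using v = d / t
v = 103 / 11
v = 103/11 m/s

103/11 m/s


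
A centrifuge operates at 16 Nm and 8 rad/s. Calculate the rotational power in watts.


Given: tau = 16 Nm, omega = 8 rad/s
Using P = tau * omega
P = 16 * 8
P = 128 W

128 W


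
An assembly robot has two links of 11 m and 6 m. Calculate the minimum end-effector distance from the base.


Given: L1 = 11 m, L2 = 6 m
For a 2-link planar arm, min reach = |L1 - L2| (second link folded back)
Min reach = |11 - 6|
Min reach = 5 m

5 m


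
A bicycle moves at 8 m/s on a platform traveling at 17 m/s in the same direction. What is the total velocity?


Given: object velocity = 8 m/s, platform velocity = 17 m/s (same direction)
Using classical velocity addition: v_total = v_object + v_platform
v_total = 8 + 17
v_total = 25 m/s

25 m/s


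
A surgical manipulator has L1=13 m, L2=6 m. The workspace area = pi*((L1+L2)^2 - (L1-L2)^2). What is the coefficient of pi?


Given: L1 = 13, L2 = 6
(L1+L2)^2 = (19)^2 = 361
(L1-L2)^2 = (7)^2 = 49
Difference = 361 - 49 = 312
This equals 4*L1*L2 = 4*13*6 = 312
Workspace area = 312*pi

312


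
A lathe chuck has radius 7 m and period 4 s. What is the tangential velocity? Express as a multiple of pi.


Given: radius r = 7 m, period T = 4 s
Using v = 2*pi*r / T
v = 2*pi*7 / 4
v = 14*pi / 4
v = 7/2*pi m/s

7/2*pi m/s


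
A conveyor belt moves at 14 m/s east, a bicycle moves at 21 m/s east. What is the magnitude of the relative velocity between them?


Given: v_A = 14 m/s east, v_B = 21 m/s east
Both move in the same direction; relative speed = |v_A - v_B|
|14 - 21| = |-7|
= 7 m/s

7 m/s


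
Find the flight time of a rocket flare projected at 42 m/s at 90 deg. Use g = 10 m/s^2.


Given: v0 = 42 m/s, theta = 90 deg, g = 10 m/s^2
sin(90) = 1
Using T = 2*v0*sin(theta) / g
T = 2*42*1 / 10
T = 84 / 10
T = 42/5 s

42/5 s


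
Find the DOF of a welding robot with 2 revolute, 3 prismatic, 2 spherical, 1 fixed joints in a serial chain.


Given: serial robot with 2 revolute, 3 prismatic, 2 spherical, 1 fixed joints
DOF contribution per joint type: revolute=1, prismatic=1, spherical=3, fixed=0
DOF = 2*1 + 3*1 + 2*3 + 1*0
DOF = 11

11


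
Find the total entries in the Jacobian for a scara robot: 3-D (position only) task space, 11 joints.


Given: task space dimension = 3, joints = 11
Jacobian is a 3 x 11 matrix
Total entries = rows * columns
Total = 3 * 11
Total = 33

33


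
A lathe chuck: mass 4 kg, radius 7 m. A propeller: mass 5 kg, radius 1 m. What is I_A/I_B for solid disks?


Given: M1=4 kg, R1=7 m, M2=5 kg, R2=1 m
For a disk: I = (1/2)*M*R^2, so I_A/I_B = (M1*R1^2)/(M2*R2^2)
M1*R1^2 = 4*49 = 196
M2*R2^2 = 5*1 = 5
I_A/I_B = 196/5 = 196/5

196/5


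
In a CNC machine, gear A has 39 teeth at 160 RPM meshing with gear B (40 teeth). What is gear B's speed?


Given: N1 = 39 teeth, w1 = 160 RPM, N2 = 40 teeth
Using N1*w1 = N2*w2
w2 = N1*w1 / N2
w2 = 39*160 / 40
w2 = 6240 / 40
w2 = 156 RPM

156 RPM


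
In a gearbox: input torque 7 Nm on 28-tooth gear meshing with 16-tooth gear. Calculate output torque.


Given: N1 = 28, N2 = 16, T1 = 7 Nm
Using T2/T1 = N2/N1
T2 = T1 * N2 / N1
T2 = 7 * 16 / 28
T2 = 112 / 28
T2 = 4 Nm

4 Nm


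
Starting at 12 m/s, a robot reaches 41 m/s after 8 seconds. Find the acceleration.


Given: initial velocity v0 = 12 m/s, final velocity v = 41 m/s, time t = 8 s
Using a = (v - v0) / t
a = (41 - 12) / 8
a = 29 / 8
a = 29/8 m/s^2

29/8 m/s^2


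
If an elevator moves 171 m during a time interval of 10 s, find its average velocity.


Given: distance d = 171 m, time t = 10 s
Using v = d / t
v = 171 / 10
v = 171/10 m/s

171/10 m/s


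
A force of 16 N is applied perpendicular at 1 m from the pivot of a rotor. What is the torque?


Given: F = 16 N, r = 1 m, angle = 90 deg (perpendicular)
Using tau = F * r * sin(90)
sin(90) = 1
tau = 16 * 1 * 1
tau = 16 Nm

16 Nm


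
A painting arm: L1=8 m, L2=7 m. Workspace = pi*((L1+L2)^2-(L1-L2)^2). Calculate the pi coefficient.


Given: L1 = 8, L2 = 7
(L1+L2)^2 = (15)^2 = 225
(L1-L2)^2 = (1)^2 = 1
Difference = 225 - 1 = 224
This equals 4*L1*L2 = 4*8*7 = 224
Workspace area = 224*pi

224


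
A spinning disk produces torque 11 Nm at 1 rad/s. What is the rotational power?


Given: tau = 11 Nm, omega = 1 rad/s
Using P = tau * omega
P = 11 * 1
P = 11 W

11 W


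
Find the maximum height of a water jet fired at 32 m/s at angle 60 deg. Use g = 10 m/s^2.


Given: v0 = 32 m/s, theta = 60 deg, g = 10 m/s^2
sin^2(60) = 3/4
Using H = v0^2 * sin^2(theta) / (2*g)
H = 32^2 * 3/4 / (2*10)
H = 1024 * 3/4 / 20
H = 768 / 20
H = 192/5 m

192/5 m


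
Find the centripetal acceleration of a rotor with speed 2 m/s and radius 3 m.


Given: v = 2 m/s, r = 3 m
Using a_c = v^2 / r
a_c = 2^2 / 3
a_c = 4 / 3
a_c = 4/3 m/s^2

4/3 m/s^2


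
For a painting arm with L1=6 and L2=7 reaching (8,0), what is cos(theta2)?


Given: L1 = 6, L2 = 7, target (x, y) = (8, 0)
Using cos(theta2) = (x^2 + y^2 - L1^2 - L2^2) / (2*L1*L2)
x^2 + y^2 = 8^2 + 0 = 64
L1^2 + L2^2 = 36 + 49 = 85
Numerator = 64 - 85 = -21
Denominator = 2*6*7 = 84
cos(theta2) = -21/84 = -1/4

-1/4


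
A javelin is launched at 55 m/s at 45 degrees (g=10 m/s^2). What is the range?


Given: v0 = 55 m/s, theta = 45 deg, g = 10 m/s^2
sin(2*45) = sin(90) = 1
Using R = v0^2 * sin(2*theta) / g
R = 55^2 * 1 / 10
R = 3025 / 10
R = 605/2 m

605/2 m


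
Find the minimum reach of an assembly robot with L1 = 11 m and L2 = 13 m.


Given: L1 = 11 m, L2 = 13 m
For a 2-link planar arm, min reach = |L1 - L2| (second link folded back)
Min reach = |11 - 13|
Min reach = 2 m

2 m


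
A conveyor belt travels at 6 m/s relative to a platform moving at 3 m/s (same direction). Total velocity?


Given: object velocity = 6 m/s, platform velocity = 3 m/s (same direction)
Using classical velocity addition: v_total = v_object + v_platform
v_total = 6 + 3
v_total = 9 m/s

9 m/s


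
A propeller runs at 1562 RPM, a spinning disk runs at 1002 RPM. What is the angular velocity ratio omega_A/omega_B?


Given: RPM_A = 1562, RPM_B = 1002
omega = 2*pi*RPM/60, so omega_A/omega_B = RPM_A / RPM_B
omega_A/omega_B = 1562 / 1002
omega_A/omega_B = 781/501

781/501


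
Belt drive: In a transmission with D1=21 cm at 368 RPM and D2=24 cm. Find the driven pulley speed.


Given: D1 = 21 cm, w1 = 368 RPM, D2 = 24 cm
Using D1*w1 = D2*w2
w2 = D1*w1 / D2
w2 = 21*368 / 24
w2 = 7728 / 24
w2 = 322 RPM

322 RPM


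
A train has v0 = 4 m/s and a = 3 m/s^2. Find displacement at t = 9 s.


Given: v0 = 4 m/s, a = 3 m/s^2, t = 9 s
Using s = v0*t + (1/2)*a*t^2
s = 4*9 + (1/2)*3*9^2
s = 36 + (1/2)*243
s = 36 + 243/2
s = 315/2

315/2 m


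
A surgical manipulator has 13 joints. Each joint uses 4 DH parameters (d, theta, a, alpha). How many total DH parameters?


Given: 13 joints, 4 DH parameters per joint (d, theta, a, alpha)
Total DH parameters = number_of_joints * 4
Total = 13 * 4
Total = 52

52
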